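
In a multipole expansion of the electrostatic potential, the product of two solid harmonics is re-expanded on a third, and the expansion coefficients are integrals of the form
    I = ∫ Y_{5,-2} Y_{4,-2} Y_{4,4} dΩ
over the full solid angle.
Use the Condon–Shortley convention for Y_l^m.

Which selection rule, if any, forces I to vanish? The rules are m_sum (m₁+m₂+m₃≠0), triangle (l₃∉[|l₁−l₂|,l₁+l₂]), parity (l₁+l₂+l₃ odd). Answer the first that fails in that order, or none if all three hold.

parity

azimuthal sum: -2 − 2 + 4 = 0  ✓
1 ≤ 4 ≤ 9 (triangle on l)  ✓
L = 5 + 4 + 4 = 13 (odd)  ✗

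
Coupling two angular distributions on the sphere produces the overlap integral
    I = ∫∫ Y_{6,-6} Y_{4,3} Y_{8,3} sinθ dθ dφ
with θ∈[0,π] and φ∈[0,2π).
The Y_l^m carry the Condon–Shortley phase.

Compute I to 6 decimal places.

Checks pass: Σm=0; 18 even; l₃=8∈[2,10].
(2·6+1)(2·4+1)(2·8+1) = 1989
Δ: 2! 10! 6! / 19! → 1/23279256
sum: t=0:+1/1658880 t=1:−1/518400 t=2:+1/1658880 = -1/1382400
3j²(6 4 8; 0 0 0) = Δ·Π!·Σ² = 504/46189  (sign -1)
sum: t=2:+1/870912000 = 1/870912000
3j²(6 4 8; -6 3 3) = Δ·Π!·Σ² = 11/16796  (sign -1)
combine: 4πI² = 1989·504/46189·11/16796 = 1134/79781
take √, sign +1: I = 0.03363194

0.033632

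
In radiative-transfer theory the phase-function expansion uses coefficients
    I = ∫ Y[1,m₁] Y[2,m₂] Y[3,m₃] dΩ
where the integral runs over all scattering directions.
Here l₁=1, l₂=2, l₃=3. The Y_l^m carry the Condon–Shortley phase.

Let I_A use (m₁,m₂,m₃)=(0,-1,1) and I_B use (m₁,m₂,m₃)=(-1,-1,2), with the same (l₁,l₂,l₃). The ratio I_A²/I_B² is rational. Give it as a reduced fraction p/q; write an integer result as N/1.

4/5

Shared (l₁,l₂,l₃)=(1,2,3): N and (l;000)² cancel in I_A²/I_B².
A: Δ = 0!·2!·4!/7! = 1/105; Racah Σ t=0..0: t=0:+1/6 = 1/6; ⇒ 3j(1 2 3; 0 -1 1)² = 8/105, sgn +1
B: Δ = 0!·2!·4!/7! = 1/105; Racah Σ t=0..0: t=0:+1/12 = 1/12; ⇒ 3j(1 2 3; -1 -1 2)² = 2/21, sgn -1
I_A²/I_B² = (8/105)/(2/21) = 4/5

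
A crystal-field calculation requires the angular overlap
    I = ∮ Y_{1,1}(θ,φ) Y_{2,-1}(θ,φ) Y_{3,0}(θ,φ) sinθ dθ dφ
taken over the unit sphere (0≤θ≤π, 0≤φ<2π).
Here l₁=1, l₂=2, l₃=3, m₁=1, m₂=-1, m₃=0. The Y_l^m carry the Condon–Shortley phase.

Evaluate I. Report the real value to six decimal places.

0.143048

Checks pass: Σm=0; 6 even; l₃=3∈[1,3].
(2·1+1)(2·2+1)(2·3+1) = 105
Δ: 0! 2! 4! / 7! → 1/105
sum: t=0:+1/4 = 1/4
3j²(1 2 3; 0 0 0) = Δ·Π!·Σ² = 3/35  (sign -1)
sum: t=0:+1/12 = 1/12
3j²(1 2 3; 1 -1 0) = Δ·Π!·Σ² = 1/35  (sign -1)
combine: 4πI² = 105·3/35·1/35 = 9/35
take √, sign +1: I = 0.14304817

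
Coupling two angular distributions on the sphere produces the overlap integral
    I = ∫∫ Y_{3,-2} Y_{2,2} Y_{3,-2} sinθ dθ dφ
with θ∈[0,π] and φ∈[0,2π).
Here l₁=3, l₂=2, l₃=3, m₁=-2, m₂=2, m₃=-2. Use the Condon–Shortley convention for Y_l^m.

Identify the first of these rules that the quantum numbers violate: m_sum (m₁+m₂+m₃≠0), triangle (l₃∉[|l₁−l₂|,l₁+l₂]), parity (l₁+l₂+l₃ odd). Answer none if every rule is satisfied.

m_sum

m₁+m₂+m₃ = -2 + 2 − 2 = -2  ✗
triangle: |3−2|=1 ≤ l₃=3 ≤ 3+2=5
parity: l₁+l₂+l₃ = 8 is even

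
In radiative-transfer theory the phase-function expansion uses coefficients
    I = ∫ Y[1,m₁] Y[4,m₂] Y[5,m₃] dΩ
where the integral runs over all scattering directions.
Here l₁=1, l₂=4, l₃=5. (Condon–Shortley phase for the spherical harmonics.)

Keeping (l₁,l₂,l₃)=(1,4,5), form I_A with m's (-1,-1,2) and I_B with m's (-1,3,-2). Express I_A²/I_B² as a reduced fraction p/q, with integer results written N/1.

Same 1,4,5: normalisation and zero-m 3j drop out of the ratio.
A: Δ: 0! 2! 8! / 11! → 1/495; sum: t=0:+1/1440 = 1/1440; 3j²(1 4 5; -1 -1 2) = Δ·Π!·Σ² = 7/165  (sign -1)
B: Δ: 0! 2! 8! / 11! → 1/495; sum: t=0:+1/10080 = 1/10080; 3j²(1 4 5; -1 3 -2) = Δ·Π!·Σ² = 1/165  (sign -1)
I_A²/I_B² = (7/165)/(1/165) = 7/1

7/1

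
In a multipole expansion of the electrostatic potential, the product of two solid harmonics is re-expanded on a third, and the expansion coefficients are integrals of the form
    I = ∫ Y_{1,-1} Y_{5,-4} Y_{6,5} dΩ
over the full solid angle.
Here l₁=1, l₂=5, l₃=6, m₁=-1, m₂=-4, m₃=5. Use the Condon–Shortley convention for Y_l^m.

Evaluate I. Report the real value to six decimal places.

m-sum 0 ✓  L=12 even ✓  4≤6≤6 ✓
Π(2lᵢ+1) = 3×11×13 = 429
triangle coeff Δ(1,5,6) = 1/858
Σ_t [0,0]: t=0:+1/14400 = 1/14400
(3j)²=6/143 [(1 5 6; 0 0 0)], sign=+1
Σ_t [0,0]: t=0:+1/725760 = 1/725760
(3j)²=5/78 [(1 5 6; -1 -4 5)], sign=-1
⇒ 4πI² = 15/13
I = (-1)√(15/13/(4π)) = -0.30301841

-0.303018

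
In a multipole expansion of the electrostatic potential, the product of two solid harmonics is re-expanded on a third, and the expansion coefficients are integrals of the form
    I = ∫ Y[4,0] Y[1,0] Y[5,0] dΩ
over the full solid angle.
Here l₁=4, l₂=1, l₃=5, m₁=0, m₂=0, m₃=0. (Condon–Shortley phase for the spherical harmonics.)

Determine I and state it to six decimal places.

0.245532

Checks pass: Σm=0; 10 even; l₃=5∈[3,5].
(2·4+1)(2·1+1)(2·5+1) = 297
Δ: 0! 8! 2! / 11! → 1/495
sum: t=0:+1/576 = 1/576
3j²(4 1 5; 0 0 0) = Δ·Π!·Σ² = 5/99  (sign -1)
(m-triple is (0,0,0) — same symbol as above.)
combine: 4πI² = 297·5/99·5/99 = 25/33
take √, sign +1: I = 0.24553200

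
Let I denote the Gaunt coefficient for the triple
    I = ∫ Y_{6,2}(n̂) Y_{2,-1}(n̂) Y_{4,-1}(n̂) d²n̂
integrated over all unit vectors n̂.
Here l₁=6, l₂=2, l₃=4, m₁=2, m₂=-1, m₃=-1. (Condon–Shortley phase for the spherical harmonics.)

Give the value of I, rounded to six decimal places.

0.238034

m-sum 0 ✓  L=12 even ✓  4≤4≤8 ✓
Π(2lᵢ+1) = 13×5×9 = 585
triangle coeff Δ(6,2,4) = 1/6435
Σ_t [2,2]: t=2:+1/2304 = 1/2304
(3j)²=5/143 [(6 2 4; 0 0 0)], sign=+1
Σ_t [1,1]: t=1:−1/4320 = -1/4320
(3j)²=224/6435 [(6 2 4; 2 -1 -1)], sign=+1
⇒ 4πI² = 1120/1573
I = (+1)√(1120/1573/(4π)) = 0.23803440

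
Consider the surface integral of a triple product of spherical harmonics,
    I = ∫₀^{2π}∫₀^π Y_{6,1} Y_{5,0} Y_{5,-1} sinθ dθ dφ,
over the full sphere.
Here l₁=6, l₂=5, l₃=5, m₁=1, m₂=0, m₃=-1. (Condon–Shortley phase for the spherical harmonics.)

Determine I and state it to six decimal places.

m-sum 0 ✓  L=16 even ✓  1≤5≤11 ✓
Π(2lᵢ+1) = 13×11×11 = 1573
triangle coeff Δ(6,5,5) = 1/28588560
Σ_t [1,5]: t=1:−1/345600 t=2:+1/13824 t=3:−1/5184 t=4:+1/13824 t=5:−1/345600 = -7/129600
(3j)²=80/7293 [(6 5 5; 0 0 0)], sign=+1
Σ_t [1,5]: t=1:−1/138240 t=2:+1/10368 t=3:−1/6912 t=4:+1/34560 t=5:−1/2073600 = -7/259200
(3j)²=28/7293 [(6 5 5; 1 0 -1)], sign=-1
⇒ 4πI² = 2240/33813
I = (-1)√(2240/33813/(4π)) = -0.07260679

-0.072607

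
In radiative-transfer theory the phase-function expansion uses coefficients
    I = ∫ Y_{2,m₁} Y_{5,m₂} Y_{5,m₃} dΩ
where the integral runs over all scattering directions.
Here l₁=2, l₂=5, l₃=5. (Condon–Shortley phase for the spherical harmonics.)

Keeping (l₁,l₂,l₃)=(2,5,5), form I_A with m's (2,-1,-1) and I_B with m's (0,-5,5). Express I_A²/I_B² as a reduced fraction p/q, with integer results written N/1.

l's match ⇒ only the (l;m) 3-j factors differ between A and B.
A: triangle coeff Δ(2,5,5) = 1/38610; Σ_t [0,0]: t=0:+1/2304 = 1/2304; (3j)²=5/143 [(2 5 5; 2 -1 -1)], sign=+1
B: triangle coeff Δ(2,5,5) = 1/38610; Σ_t [0,0]: t=0:+1/161280 = 1/161280; (3j)²=15/286 [(2 5 5; 0 -5 5)], sign=+1
I_A²/I_B² = (5/143)/(15/286) = 2/3

2/3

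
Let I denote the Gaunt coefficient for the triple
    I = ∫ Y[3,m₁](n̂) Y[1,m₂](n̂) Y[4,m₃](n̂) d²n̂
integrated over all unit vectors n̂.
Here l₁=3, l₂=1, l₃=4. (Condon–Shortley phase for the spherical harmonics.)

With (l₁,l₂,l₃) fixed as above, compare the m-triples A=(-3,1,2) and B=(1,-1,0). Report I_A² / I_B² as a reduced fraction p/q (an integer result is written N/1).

1/6

Same 3,1,4: normalisation and zero-m 3j drop out of the ratio.
A: Δ: 0! 6! 2! / 9! → 1/252; sum: t=0:+1/1440 = 1/1440; 3j²(3 1 4; -3 1 2) = Δ·Π!·Σ² = 1/252  (sign +1)
B: Δ: 0! 6! 2! / 9! → 1/252; sum: t=0:+1/96 = 1/96; 3j²(3 1 4; 1 -1 0) = Δ·Π!·Σ² = 1/42  (sign +1)
I_A²/I_B² = (1/252)/(1/42) = 1/6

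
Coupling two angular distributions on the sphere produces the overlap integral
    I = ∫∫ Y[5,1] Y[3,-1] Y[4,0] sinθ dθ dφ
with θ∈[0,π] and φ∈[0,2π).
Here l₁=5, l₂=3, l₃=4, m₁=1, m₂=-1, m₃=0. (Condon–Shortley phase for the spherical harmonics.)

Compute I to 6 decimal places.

Checks pass: Σm=0; 12 even; l₃=4∈[2,8].
(2·5+1)(2·3+1)(2·4+1) = 693
Δ: 4! 6! 2! / 13! → 1/180180
sum: t=1:−1/576 t=2:+1/144 t=3:−1/576 = 1/288
3j²(5 3 4; 0 0 0) = Δ·Π!·Σ² = 20/1001  (sign +1)
sum: t=0:+1/2304 t=1:−1/216 t=2:+1/384 = -11/6912
3j²(5 3 4; 1 -1 0) = Δ·Π!·Σ² = 11/1638  (sign -1)
combine: 4πI² = 693·20/1001·11/1638 = 110/1183
take √, sign -1: I = -0.08601992

-0.086020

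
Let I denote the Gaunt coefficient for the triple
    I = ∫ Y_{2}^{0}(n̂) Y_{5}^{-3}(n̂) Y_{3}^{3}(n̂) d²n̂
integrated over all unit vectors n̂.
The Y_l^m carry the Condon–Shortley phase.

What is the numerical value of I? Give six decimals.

-0.126792

Rules hold: Σm=0, L=10 even, 3≤3≤7.
N = 5·11·7 = 385
Δ = 4!·0!·6!/11! = 1/2310
Racah Σ t=2..2: t=2:+1/144 = 1/144
⇒ 3j(2 5 3; 0 0 0)² = 10/231, sgn -1
Racah Σ t=2..2: t=2:+1/2880 = 1/2880
⇒ 3j(2 5 3; 0 -3 3)² = 2/165, sgn +1
4πI² = N·(3j₀)²·(3jₘ)² = 20/99
I = -1·√(0.20202/4π) = -0.12679218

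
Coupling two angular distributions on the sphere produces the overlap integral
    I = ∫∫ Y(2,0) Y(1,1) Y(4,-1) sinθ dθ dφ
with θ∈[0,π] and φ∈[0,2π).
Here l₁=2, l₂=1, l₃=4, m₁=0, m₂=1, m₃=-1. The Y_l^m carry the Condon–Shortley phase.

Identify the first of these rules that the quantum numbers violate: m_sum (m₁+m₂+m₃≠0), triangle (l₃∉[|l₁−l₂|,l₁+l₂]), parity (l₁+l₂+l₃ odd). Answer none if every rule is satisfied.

Σmᵢ = 0  ✓
l₃∈[|l₁−l₂|,l₁+l₂]=[1,3], have l₃=4  ✗
Σlᵢ = 7 ⇒ odd

triangle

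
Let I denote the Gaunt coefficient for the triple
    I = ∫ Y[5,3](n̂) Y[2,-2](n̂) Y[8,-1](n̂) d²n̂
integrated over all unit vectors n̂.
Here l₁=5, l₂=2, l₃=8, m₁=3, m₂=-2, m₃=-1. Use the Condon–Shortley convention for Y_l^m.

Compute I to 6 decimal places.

0.000000

triangle: need 3≤l₃≤7, have 8; I=0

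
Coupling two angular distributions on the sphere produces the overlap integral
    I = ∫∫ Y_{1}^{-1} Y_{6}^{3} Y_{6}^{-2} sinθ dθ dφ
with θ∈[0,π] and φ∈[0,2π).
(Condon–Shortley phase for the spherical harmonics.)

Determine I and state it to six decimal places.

L=13 odd ⇒ parity kills the (l;000) factor ⇒ I = 0

0.000000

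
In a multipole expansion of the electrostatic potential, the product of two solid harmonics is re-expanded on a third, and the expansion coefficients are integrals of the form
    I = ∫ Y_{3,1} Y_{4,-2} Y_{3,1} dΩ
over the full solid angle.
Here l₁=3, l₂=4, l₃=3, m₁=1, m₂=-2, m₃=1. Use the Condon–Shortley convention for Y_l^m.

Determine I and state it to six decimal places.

0.162193

Checks pass: Σm=0; 10 even; l₃=3∈[1,7].
(2·3+1)(2·4+1)(2·3+1) = 441
Δ: 4! 2! 4! / 11! → 1/34650
sum: t=1:−1/72 t=2:+1/16 t=3:−1/72 = 5/144
3j²(3 4 3; 0 0 0) = Δ·Π!·Σ² = 2/77  (sign -1)
sum: t=0:+1/192 t=1:−1/36 t=2:+1/192 = -5/288
3j²(3 4 3; 1 -2 1) = Δ·Π!·Σ² = 20/693  (sign -1)
combine: 4πI² = 441·2/77·20/693 = 40/121
take √, sign +1: I = 0.16219310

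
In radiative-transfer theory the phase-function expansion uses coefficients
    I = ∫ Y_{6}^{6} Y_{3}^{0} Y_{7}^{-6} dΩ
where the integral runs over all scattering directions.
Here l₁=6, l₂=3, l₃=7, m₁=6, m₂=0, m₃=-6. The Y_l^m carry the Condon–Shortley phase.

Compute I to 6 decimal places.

Rules hold: Σm=0, L=16 even, 3≤7≤9.
N = 13·7·15 = 1365
Δ = 2!·10!·4!/17! = 1/2042040
Racah Σ t=0..2: t=0:+1/207360 t=1:−1/57600 t=2:+1/207360 = -1/129600
⇒ 3j(6 3 7; 0 0 0)² = 168/12155, sgn +1
Racah Σ t=0..0: t=0:+1/43545600 = 1/43545600
⇒ 3j(6 3 7; 6 0 -6)² = 33/1190, sgn -1
4πI² = N·(3j₀)²·(3jₘ)² = 756/1445
I = -1·√(0.523183/4π) = -0.20404316

-0.204043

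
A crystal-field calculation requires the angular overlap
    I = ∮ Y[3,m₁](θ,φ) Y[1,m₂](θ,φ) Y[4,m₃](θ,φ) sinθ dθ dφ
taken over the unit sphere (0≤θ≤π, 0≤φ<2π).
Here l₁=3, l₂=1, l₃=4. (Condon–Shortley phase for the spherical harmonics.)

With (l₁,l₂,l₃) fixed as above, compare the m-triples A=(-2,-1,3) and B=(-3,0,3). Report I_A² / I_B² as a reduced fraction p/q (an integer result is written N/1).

3/1

Shared (l₁,l₂,l₃)=(3,1,4): N and (l;000)² cancel in I_A²/I_B².
A: Δ = 0!·6!·2!/9! = 1/252; Racah Σ t=0..0: t=0:+1/240 = 1/240; ⇒ 3j(3 1 4; -2 -1 3)² = 1/12, sgn -1
B: Δ = 0!·6!·2!/9! = 1/252; Racah Σ t=0..0: t=0:+1/720 = 1/720; ⇒ 3j(3 1 4; -3 0 3)² = 1/36, sgn -1
I_A²/I_B² = (1/12)/(1/36) = 3/1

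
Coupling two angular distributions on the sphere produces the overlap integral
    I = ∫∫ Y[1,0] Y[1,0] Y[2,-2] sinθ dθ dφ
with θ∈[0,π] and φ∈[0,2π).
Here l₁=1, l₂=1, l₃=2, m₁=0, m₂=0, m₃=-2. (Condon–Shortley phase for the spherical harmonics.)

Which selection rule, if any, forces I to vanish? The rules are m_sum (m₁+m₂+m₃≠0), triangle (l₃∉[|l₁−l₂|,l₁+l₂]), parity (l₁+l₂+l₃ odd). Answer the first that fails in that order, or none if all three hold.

Σmᵢ = -2  ✗
l₃∈[|l₁−l₂|,l₁+l₂]=[0,2], have l₃=2
Σlᵢ = 4 ⇒ even

m_sum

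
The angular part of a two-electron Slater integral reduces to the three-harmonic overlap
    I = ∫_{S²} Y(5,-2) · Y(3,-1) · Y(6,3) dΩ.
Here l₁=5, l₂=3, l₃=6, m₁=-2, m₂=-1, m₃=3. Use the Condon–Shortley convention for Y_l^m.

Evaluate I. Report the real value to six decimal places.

m-sum 0 ✓  L=14 even ✓  2≤6≤8 ✓
Π(2lᵢ+1) = 11×7×13 = 1001
triangle coeff Δ(5,3,6) = 1/675675
Σ_t [0,2]: t=0:+1/8640 t=1:−1/2304 t=2:+1/8640 = -7/34560
(3j)²=7/429 [(5 3 6; 0 0 0)], sign=-1
Σ_t [0,2]: t=0:+1/40320 t=1:−1/8640 t=2:+1/34560 = -1/16128
(3j)²=18/1001 [(5 3 6; -2 -1 3)], sign=+1
⇒ 4πI² = 42/143
I = (-1)√(42/143/(4π)) = -0.15288036

-0.152880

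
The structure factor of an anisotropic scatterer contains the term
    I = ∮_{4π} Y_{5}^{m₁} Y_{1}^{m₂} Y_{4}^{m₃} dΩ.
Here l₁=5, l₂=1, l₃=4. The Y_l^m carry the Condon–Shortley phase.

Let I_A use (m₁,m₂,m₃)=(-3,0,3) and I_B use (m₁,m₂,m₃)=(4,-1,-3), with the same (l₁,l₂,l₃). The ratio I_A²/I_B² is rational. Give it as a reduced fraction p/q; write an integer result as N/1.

l's match ⇒ only the (l;m) 3-j factors differ between A and B.
A: triangle coeff Δ(5,1,4) = 1/495; Σ_t [1,1]: t=1:−1/5040 = -1/5040; (3j)²=16/495 [(5 1 4; -3 0 3)], sign=+1
B: triangle coeff Δ(5,1,4) = 1/495; Σ_t [0,0]: t=0:+1/10080 = 1/10080; (3j)²=4/55 [(5 1 4; 4 -1 -3)], sign=-1
I_A²/I_B² = (16/495)/(4/55) = 4/9

4/9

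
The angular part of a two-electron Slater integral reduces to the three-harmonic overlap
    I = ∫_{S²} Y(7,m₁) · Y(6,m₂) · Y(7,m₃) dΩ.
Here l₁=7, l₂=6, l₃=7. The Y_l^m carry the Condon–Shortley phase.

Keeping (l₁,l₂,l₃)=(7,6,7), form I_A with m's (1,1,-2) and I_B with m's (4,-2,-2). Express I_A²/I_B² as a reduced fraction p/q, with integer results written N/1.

l's match ⇒ only the (l;m) 3-j factors differ between A and B.
A: triangle coeff Δ(7,6,7) = 1/2444321880; Σ_t [1,6]: t=1:−1/62208000 t=2:+1/3317760 t=3:−1/1244160 t=4:+1/2488320 t=5:−1/29030400 t=6:+1/3483648000 = -1/6635520; (3j)²=2625/369512 [(7 6 7; 1 1 -2)], sign=+1
B: triangle coeff Δ(7,6,7) = 1/2444321880; Σ_t [0,3]: t=0:+1/24883200 t=1:−1/6220800 t=2:+1/11612160 t=3:−1/174182400 = -1/24883200; (3j)²=28/4199 [(7 6 7; 4 -2 -2)], sign=+1
I_A²/I_B² = (2625/369512)/(28/4199) = 375/352

375/352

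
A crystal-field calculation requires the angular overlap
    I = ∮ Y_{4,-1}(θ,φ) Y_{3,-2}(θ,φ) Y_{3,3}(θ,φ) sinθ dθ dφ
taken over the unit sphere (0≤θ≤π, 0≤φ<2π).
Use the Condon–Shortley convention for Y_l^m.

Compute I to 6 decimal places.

0.140463

Rules hold: Σm=0, L=10 even, 1≤3≤7.
N = 9·7·7 = 441
Δ = 4!·4!·2!/11! = 1/34650
Racah Σ t=1..3: t=1:−1/72 t=2:+1/16 t=3:−1/72 = 5/144
⇒ 3j(4 3 3; 0 0 0)² = 2/77, sgn -1
Racah Σ t=1..1: t=1:−1/288 = -1/288
⇒ 3j(4 3 3; -1 -2 3)² = 5/231, sgn -1
4πI² = N·(3j₀)²·(3jₘ)² = 30/121
I = +1·√(0.247934/4π) = 0.14046335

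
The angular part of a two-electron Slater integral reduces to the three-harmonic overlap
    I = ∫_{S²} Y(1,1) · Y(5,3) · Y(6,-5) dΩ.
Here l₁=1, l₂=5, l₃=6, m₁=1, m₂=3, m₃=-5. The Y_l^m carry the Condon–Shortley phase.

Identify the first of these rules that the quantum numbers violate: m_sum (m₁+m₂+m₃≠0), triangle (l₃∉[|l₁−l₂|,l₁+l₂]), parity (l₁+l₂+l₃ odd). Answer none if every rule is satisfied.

m₁+m₂+m₃ = 1 + 3 − 5 = -1  ✗
triangle: |1−5|=4 ≤ l₃=6 ≤ 1+5=6
parity: l₁+l₂+l₃ = 12 is even

m_sum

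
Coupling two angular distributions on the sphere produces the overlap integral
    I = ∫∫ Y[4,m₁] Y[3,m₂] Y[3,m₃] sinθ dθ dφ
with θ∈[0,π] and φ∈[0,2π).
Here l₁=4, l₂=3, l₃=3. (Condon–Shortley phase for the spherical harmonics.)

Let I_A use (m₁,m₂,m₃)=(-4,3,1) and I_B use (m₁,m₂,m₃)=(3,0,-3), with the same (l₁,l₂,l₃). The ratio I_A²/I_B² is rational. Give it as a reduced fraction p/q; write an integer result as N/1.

Same 4,3,3: normalisation and zero-m 3j drop out of the ratio.
A: Δ: 4! 4! 2! / 11! → 1/34650; sum: t=4:+1/1152 = 1/1152; 3j²(4 3 3; -4 3 1) = Δ·Π!·Σ² = 1/33  (sign +1)
B: Δ: 4! 4! 2! / 11! → 1/34650; sum: t=1:−1/288 = -1/288; 3j²(4 3 3; 3 0 -3) = Δ·Π!·Σ² = 1/22  (sign -1)
I_A²/I_B² = (1/33)/(1/22) = 2/3

2/3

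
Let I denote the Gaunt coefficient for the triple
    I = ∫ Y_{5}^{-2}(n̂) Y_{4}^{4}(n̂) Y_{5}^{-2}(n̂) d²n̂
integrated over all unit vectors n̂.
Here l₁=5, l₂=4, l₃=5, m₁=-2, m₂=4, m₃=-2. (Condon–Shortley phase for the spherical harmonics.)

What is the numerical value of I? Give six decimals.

m-sum 0 ✓  L=14 even ✓  1≤5≤9 ✓
Π(2lᵢ+1) = 11×9×11 = 1089
triangle coeff Δ(5,4,5) = 1/3153150
Σ_t [0,4]: t=0:+1/69120 t=1:−1/1728 t=2:+1/576 t=3:−1/1728 t=4:+1/69120 = 7/11520
(3j)²=2/143 [(5 4 5; 0 0 0)], sign=-1
Σ_t [4,4]: t=4:+1/20736 = 1/20736
(3j)²=35/1287 [(5 4 5; -2 4 -2)], sign=-1
⇒ 4πI² = 70/169
I = (+1)√(70/169/(4π)) = 0.18155187

0.181552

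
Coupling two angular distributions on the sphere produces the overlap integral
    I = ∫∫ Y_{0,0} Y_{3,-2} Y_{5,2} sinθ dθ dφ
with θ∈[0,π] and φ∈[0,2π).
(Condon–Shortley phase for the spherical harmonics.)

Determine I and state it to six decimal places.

l₃=5 ∉ [3,3] — triangle fails ⇒ I = 0

0.000000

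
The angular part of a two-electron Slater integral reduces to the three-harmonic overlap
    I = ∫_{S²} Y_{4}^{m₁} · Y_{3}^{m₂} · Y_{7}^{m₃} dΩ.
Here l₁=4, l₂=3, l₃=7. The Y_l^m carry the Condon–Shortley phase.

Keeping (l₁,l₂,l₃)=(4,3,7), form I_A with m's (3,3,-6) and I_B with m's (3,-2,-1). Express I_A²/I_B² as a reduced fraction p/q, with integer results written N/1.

143/4

Same 4,3,7: normalisation and zero-m 3j drop out of the ratio.
A: Δ: 0! 8! 6! / 15! → 1/45045; sum: t=0:+1/3628800 = 1/3628800; 3j²(4 3 7; 3 3 -6) = Δ·Π!·Σ² = 4/105  (sign -1)
B: Δ: 0! 8! 6! / 15! → 1/45045; sum: t=0:+1/604800 = 1/604800; 3j²(4 3 7; 3 -2 -1) = Δ·Π!·Σ² = 16/15015  (sign +1)
I_A²/I_B² = (4/105)/(16/15015) = 143/4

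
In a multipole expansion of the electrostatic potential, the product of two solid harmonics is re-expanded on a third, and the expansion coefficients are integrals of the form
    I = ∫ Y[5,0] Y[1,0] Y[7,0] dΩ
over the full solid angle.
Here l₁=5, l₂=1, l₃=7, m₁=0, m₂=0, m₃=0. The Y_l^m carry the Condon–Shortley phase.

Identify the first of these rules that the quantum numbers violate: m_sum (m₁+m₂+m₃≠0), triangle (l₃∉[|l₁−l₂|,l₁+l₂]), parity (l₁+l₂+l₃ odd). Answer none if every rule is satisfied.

Σmᵢ = 0  ✓
l₃∈[|l₁−l₂|,l₁+l₂]=[4,6], have l₃=7  ✗
Σlᵢ = 13 ⇒ odd

triangle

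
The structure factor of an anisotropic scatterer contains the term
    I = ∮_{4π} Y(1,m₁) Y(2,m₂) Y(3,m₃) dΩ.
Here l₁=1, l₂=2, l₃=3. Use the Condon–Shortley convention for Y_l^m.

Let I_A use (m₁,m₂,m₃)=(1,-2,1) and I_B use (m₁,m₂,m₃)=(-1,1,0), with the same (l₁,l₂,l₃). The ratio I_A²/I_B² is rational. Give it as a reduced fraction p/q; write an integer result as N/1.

1/3

Shared (l₁,l₂,l₃)=(1,2,3): N and (l;000)² cancel in I_A²/I_B².
A: Δ = 0!·2!·4!/7! = 1/105; Racah Σ t=0..0: t=0:+1/48 = 1/48; ⇒ 3j(1 2 3; 1 -2 1)² = 1/105, sgn +1
B: Δ = 0!·2!·4!/7! = 1/105; Racah Σ t=0..0: t=0:+1/12 = 1/12; ⇒ 3j(1 2 3; -1 1 0)² = 1/35, sgn -1
I_A²/I_B² = (1/105)/(1/35) = 1/3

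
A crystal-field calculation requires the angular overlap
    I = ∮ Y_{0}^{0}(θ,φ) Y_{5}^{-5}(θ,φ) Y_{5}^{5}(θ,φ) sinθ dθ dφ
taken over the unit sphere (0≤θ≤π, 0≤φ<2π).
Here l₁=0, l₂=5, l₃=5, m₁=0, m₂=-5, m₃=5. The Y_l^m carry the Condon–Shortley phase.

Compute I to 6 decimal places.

-0.282095

Rules hold: Σm=0, L=10 even, 5≤5≤5.
N = 1·11·11 = 121
Δ = 0!·0!·10!/11! = 1/11
Racah Σ t=0..0: t=0:+1/14400 = 1/14400
⇒ 3j(0 5 5; 0 0 0)² = 1/11, sgn -1
Racah Σ t=0..0: t=0:+1/3628800 = 1/3628800
⇒ 3j(0 5 5; 0 -5 5)² = 1/11, sgn +1
4πI² = N·(3j₀)²·(3jₘ)² = 1/1
I = -1·√(1/4π) = -0.28209479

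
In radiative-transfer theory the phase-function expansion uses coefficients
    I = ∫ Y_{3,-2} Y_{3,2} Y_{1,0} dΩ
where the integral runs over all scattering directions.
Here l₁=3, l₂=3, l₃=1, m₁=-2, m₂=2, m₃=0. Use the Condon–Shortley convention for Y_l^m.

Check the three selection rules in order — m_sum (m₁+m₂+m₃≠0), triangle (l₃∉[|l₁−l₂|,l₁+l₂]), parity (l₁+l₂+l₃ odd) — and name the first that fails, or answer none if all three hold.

parity

m₁+m₂+m₃ = -2 + 2 + 0 = 0  ✓
triangle: |3−3|=0 ≤ l₃=1 ≤ 3+3=6  ✓
parity: l₁+l₂+l₃ = 7 is odd  ✗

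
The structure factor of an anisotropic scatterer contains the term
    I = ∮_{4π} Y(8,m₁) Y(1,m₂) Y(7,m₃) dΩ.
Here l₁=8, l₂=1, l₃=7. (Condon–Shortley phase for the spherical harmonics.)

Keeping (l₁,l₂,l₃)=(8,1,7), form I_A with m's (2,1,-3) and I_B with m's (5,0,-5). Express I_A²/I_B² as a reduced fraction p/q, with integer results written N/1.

Shared (l₁,l₂,l₃)=(8,1,7): N and (l;000)² cancel in I_A²/I_B².
A: Δ = 2!·14!·0!/17! = 1/2040; Racah Σ t=2..2: t=2:+1/174182400 = 1/174182400; ⇒ 3j(8 1 7; 2 1 -3)² = 1/136, sgn +1
B: Δ = 2!·14!·0!/17! = 1/2040; Racah Σ t=1..1: t=1:−1/958003200 = -1/958003200; ⇒ 3j(8 1 7; 5 0 -5)² = 13/680, sgn -1
I_A²/I_B² = (1/136)/(13/680) = 5/13

5/13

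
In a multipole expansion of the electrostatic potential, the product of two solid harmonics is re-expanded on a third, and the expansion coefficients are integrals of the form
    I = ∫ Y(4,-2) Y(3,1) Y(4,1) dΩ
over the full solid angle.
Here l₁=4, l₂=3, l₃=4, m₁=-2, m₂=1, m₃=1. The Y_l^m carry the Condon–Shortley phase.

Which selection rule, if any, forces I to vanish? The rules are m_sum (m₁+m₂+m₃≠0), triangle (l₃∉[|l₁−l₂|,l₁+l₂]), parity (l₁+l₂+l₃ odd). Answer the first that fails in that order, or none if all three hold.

Σmᵢ = 0  ✓
l₃∈[|l₁−l₂|,l₁+l₂]=[1,7], have l₃=4  ✓
Σlᵢ = 11 ⇒ odd  ✗

parity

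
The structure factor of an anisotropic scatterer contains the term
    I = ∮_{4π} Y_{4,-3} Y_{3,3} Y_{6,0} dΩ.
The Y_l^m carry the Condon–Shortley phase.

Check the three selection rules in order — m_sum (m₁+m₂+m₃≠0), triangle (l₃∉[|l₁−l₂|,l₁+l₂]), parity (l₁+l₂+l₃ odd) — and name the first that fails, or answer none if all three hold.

Σmᵢ = 0  ✓
l₃∈[|l₁−l₂|,l₁+l₂]=[1,7], have l₃=6  ✓
Σlᵢ = 13 ⇒ odd  ✗

parity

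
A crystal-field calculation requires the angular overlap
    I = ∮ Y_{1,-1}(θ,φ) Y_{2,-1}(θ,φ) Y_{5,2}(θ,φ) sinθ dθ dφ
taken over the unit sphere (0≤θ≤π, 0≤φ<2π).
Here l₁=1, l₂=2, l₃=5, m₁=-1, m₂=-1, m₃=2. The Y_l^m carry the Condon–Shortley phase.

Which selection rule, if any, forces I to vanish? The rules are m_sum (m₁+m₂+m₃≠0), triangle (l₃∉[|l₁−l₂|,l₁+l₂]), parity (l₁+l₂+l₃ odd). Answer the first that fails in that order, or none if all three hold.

triangle

azimuthal sum: -1 − 1 + 2 = 0  ✓
1 ≤ 5 ≤ 3 (triangle on l)  ✗
L = 1 + 2 + 5 = 8 (even)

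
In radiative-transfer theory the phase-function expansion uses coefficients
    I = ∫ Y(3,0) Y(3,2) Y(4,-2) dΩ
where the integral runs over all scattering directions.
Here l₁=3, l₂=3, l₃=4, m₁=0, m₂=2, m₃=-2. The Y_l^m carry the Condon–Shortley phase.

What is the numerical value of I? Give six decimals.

Rules hold: Σm=0, L=10 even, 0≤4≤6.
N = 7·7·9 = 441
Δ = 2!·4!·4!/11! = 1/34650
Racah Σ t=0..2: t=0:+1/72 t=1:−1/16 t=2:+1/72 = -5/144
⇒ 3j(3 3 4; 0 0 0)² = 2/77, sgn -1
Racah Σ t=1..2: t=1:−1/96 t=2:+1/72 = 1/288
⇒ 3j(3 3 4; 0 2 -2)² = 1/462, sgn +1
4πI² = N·(3j₀)²·(3jₘ)² = 3/121
I = -1·√(0.0247934/4π) = -0.04441841

-0.044418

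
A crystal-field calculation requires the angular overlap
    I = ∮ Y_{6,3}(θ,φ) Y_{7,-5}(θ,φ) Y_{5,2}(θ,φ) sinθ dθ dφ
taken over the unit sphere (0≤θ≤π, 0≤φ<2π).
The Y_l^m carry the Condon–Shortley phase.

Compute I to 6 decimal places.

-0.124673

m-sum 0 ✓  L=18 even ✓  1≤5≤13 ✓
Π(2lᵢ+1) = 13×15×11 = 2145
triangle coeff Δ(6,7,5) = 1/174594420
Σ_t [2,6]: t=2:+1/4147200 t=3:−1/207360 t=4:+1/82944 t=5:−1/207360 t=6:+1/4147200 = 1/345600
(3j)²=420/46189 [(6 7 5; 0 0 0)], sign=-1
Σ_t [0,2]: t=0:+1/11612160 t=1:−1/2419200 t=2:+1/6220800 = -29/174182400
(3j)²=841/83980 [(6 7 5; 3 -5 2)], sign=+1
⇒ 4πI² = 264915/1356277
I = (-1)√(264915/1356277/(4π)) = -0.12467350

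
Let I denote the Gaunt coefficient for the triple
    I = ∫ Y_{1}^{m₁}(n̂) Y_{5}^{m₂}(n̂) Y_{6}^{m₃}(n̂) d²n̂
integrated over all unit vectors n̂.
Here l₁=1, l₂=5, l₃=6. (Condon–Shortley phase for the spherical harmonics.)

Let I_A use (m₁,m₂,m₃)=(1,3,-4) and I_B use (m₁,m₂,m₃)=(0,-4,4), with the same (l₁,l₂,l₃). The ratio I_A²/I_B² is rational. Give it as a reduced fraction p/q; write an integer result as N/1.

Same 1,5,6: normalisation and zero-m 3j drop out of the ratio.
A: Δ: 0! 2! 10! / 13! → 1/858; sum: t=0:+1/161280 = 1/161280; 3j²(1 5 6; 1 3 -4) = Δ·Π!·Σ² = 15/286  (sign +1)
B: Δ: 0! 2! 10! / 13! → 1/858; sum: t=0:+1/362880 = 1/362880; 3j²(1 5 6; 0 -4 4) = Δ·Π!·Σ² = 10/429  (sign +1)
I_A²/I_B² = (15/286)/(10/429) = 9/4

9/4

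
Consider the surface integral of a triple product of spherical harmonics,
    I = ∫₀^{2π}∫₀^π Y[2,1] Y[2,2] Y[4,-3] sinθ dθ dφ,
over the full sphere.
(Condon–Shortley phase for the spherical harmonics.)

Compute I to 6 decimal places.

m-sum 0 ✓  L=8 even ✓  0≤4≤4 ✓
Π(2lᵢ+1) = 5×5×9 = 225
triangle coeff Δ(2,2,4) = 1/630
Σ_t [0,0]: t=0:+1/16 = 1/16
(3j)²=2/35 [(2 2 4; 0 0 0)], sign=+1
Σ_t [0,0]: t=0:+1/144 = 1/144
(3j)²=1/18 [(2 2 4; 1 2 -3)], sign=-1
⇒ 4πI² = 5/7
I = (-1)√(5/7/(4π)) = -0.23841361

-0.238414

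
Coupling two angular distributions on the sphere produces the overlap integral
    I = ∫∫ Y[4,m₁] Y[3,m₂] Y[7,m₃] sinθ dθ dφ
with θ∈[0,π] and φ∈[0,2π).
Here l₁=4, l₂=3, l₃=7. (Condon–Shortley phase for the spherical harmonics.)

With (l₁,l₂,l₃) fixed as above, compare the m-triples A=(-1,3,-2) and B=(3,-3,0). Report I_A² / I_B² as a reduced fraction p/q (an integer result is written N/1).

Same 4,3,7: normalisation and zero-m 3j drop out of the ratio.
A: Δ: 0! 8! 6! / 15! → 1/45045; sum: t=0:+1/518400 = 1/518400; 3j²(4 3 7; -1 3 -2) = Δ·Π!·Σ² = 4/2145  (sign -1)
B: Δ: 0! 8! 6! / 15! → 1/45045; sum: t=0:+1/3628800 = 1/3628800; 3j²(4 3 7; 3 -3 0) = Δ·Π!·Σ² = 1/6435  (sign -1)
I_A²/I_B² = (4/2145)/(1/6435) = 12/1

12/1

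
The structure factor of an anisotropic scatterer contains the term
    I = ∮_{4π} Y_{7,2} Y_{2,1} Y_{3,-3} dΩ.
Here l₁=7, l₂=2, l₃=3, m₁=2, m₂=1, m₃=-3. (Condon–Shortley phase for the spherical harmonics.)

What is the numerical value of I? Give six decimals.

l₃=3 ∉ [5,9] — triangle fails ⇒ I = 0

0.000000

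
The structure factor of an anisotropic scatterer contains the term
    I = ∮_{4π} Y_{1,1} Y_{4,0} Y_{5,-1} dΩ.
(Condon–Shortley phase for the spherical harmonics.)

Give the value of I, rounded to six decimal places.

Rules hold: Σm=0, L=10 even, 3≤5≤5.
N = 3·9·11 = 297
Δ = 0!·2!·8!/11! = 1/495
Racah Σ t=0..0: t=0:+1/576 = 1/576
⇒ 3j(1 4 5; 0 0 0)² = 5/99, sgn -1
Racah Σ t=0..0: t=0:+1/1152 = 1/1152
⇒ 3j(1 4 5; 1 0 -1)² = 1/33, sgn +1
4πI² = N·(3j₀)²·(3jₘ)² = 5/11
I = -1·√(0.454545/4π) = -0.19018827

-0.190188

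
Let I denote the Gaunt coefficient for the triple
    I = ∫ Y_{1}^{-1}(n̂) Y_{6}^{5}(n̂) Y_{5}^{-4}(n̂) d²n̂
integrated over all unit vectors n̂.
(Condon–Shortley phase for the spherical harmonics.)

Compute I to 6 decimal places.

Rules hold: Σm=0, L=12 even, 5≤5≤7.
N = 3·13·11 = 429
Δ = 2!·0!·10!/13! = 1/858
Racah Σ t=1..1: t=1:−1/14400 = -1/14400
⇒ 3j(1 6 5; 0 0 0)² = 6/143, sgn +1
Racah Σ t=2..2: t=2:+1/725760 = 1/725760
⇒ 3j(1 6 5; -1 5 -4)² = 5/78, sgn -1
4πI² = N·(3j₀)²·(3jₘ)² = 15/13
I = -1·√(1.15385/4π) = -0.30301841

-0.303018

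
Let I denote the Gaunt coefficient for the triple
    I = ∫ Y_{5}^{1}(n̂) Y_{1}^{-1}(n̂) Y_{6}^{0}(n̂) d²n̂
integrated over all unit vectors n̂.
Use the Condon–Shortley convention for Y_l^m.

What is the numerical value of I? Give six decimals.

m-sum 0 ✓  L=12 even ✓  4≤6≤6 ✓
Π(2lᵢ+1) = 11×3×13 = 429
triangle coeff Δ(5,1,6) = 1/858
Σ_t [0,0]: t=0:+1/14400 = 1/14400
(3j)²=6/143 [(5 1 6; 0 0 0)], sign=+1
Σ_t [0,0]: t=0:+1/34560 = 1/34560
(3j)²=5/286 [(5 1 6; 1 -1 0)], sign=+1
⇒ 4πI² = 45/143
I = (+1)√(45/143/(4π)) = 0.15824621

0.158246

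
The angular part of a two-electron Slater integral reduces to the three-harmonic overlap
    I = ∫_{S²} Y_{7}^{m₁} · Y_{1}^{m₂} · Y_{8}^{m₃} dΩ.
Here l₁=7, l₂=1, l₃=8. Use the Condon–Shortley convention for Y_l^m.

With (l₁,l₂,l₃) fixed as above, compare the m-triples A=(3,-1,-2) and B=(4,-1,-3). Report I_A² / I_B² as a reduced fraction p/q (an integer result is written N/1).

Shared (l₁,l₂,l₃)=(7,1,8): N and (l;000)² cancel in I_A²/I_B².
A: Δ = 0!·14!·2!/17! = 1/2040; Racah Σ t=0..0: t=0:+1/174182400 = 1/174182400; ⇒ 3j(7 1 8; 3 -1 -2)² = 1/136, sgn +1
B: Δ = 0!·14!·2!/17! = 1/2040; Racah Σ t=0..0: t=0:+1/479001600 = 1/479001600; ⇒ 3j(7 1 8; 4 -1 -3)² = 1/204, sgn -1
I_A²/I_B² = (1/136)/(1/204) = 3/2

3/2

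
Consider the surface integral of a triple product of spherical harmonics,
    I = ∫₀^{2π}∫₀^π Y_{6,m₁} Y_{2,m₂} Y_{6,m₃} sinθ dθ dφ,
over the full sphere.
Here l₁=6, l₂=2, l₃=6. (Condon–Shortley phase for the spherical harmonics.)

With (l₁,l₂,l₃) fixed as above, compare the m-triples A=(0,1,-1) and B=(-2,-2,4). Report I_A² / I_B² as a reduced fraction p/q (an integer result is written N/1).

Shared (l₁,l₂,l₃)=(6,2,6): N and (l;000)² cancel in I_A²/I_B².
A: Δ = 2!·10!·2!/15! = 1/90090; Racah Σ t=1..2: t=1:−1/28800 t=2:+1/34560 = -1/172800; ⇒ 3j(6 2 6; 0 1 -1)² = 1/1430, sgn +1
B: Δ = 2!·10!·2!/15! = 1/90090; Racah Σ t=0..0: t=0:+1/322560 = 1/322560; ⇒ 3j(6 2 6; -2 -2 4)² = 18/1001, sgn +1
I_A²/I_B² = (1/1430)/(18/1001) = 7/180

7/180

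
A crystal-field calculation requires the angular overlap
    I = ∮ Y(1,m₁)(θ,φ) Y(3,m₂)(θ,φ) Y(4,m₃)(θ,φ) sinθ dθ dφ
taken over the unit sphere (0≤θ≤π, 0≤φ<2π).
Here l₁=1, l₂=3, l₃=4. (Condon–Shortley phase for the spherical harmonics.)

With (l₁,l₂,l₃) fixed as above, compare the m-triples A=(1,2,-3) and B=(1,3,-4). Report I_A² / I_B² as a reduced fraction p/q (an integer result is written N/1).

3/4

Same 1,3,4: normalisation and zero-m 3j drop out of the ratio.
A: Δ: 0! 2! 6! / 9! → 1/252; sum: t=0:+1/240 = 1/240; 3j²(1 3 4; 1 2 -3) = Δ·Π!·Σ² = 1/12  (sign -1)
B: Δ: 0! 2! 6! / 9! → 1/252; sum: t=0:+1/1440 = 1/1440; 3j²(1 3 4; 1 3 -4) = Δ·Π!·Σ² = 1/9  (sign +1)
I_A²/I_B² = (1/12)/(1/9) = 3/4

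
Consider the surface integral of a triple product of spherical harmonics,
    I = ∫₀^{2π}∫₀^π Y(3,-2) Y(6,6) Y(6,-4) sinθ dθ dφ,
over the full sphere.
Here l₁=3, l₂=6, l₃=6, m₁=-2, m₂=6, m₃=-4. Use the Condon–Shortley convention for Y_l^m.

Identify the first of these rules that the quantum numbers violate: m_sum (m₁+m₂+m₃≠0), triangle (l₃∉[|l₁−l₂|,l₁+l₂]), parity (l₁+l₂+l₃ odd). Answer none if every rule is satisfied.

azimuthal sum: -2 + 6 − 4 = 0  ✓
3 ≤ 6 ≤ 9 (triangle on l)  ✓
L = 3 + 6 + 6 = 15 (odd)  ✗

parity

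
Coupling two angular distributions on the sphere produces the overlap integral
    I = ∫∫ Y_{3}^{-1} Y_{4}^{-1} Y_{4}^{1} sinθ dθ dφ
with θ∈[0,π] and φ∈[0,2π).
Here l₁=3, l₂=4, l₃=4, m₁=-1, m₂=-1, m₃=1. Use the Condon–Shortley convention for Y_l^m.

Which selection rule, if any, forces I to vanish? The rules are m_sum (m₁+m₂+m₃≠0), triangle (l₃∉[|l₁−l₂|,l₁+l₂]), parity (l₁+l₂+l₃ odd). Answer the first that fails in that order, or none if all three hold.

m_sum

azimuthal sum: -1 − 1 + 1 = -1  ✗
1 ≤ 4 ≤ 7 (triangle on l)
L = 3 + 4 + 4 = 11 (odd)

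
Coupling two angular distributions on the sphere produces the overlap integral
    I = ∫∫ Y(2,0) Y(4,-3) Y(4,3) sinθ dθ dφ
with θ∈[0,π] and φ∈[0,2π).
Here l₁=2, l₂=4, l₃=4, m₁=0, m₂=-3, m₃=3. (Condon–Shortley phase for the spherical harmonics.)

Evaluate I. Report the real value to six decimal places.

0.057344

Rules hold: Σm=0, L=10 even, 2≤4≤6.
N = 5·9·9 = 405
Δ = 2!·2!·6!/11! = 1/13860
Racah Σ t=0..2: t=0:+1/192 t=1:−1/36 t=2:+1/192 = -5/288
⇒ 3j(2 4 4; 0 0 0)² = 20/693, sgn -1
Racah Σ t=0..1: t=0:+1/480 t=1:−1/720 = 1/1440
⇒ 3j(2 4 4; 0 -3 3)² = 7/1980, sgn -1
4πI² = N·(3j₀)²·(3jₘ)² = 5/121
I = +1·√(0.0413223/4π) = 0.05734392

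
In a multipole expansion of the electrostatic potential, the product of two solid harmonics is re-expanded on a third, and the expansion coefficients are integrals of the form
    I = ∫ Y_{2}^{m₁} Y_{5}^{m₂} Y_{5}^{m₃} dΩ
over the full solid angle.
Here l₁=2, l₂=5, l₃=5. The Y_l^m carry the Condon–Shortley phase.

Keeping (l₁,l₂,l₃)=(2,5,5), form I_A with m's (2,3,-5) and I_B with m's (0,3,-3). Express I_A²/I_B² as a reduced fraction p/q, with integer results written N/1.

Shared (l₁,l₂,l₃)=(2,5,5): N and (l;000)² cancel in I_A²/I_B².
A: Δ = 2!·2!·8!/13! = 1/38610; Racah Σ t=0..0: t=0:+1/161280 = 1/161280; ⇒ 3j(2 5 5; 2 3 -5)² = 1/143, sgn +1
B: Δ = 2!·2!·8!/13! = 1/38610; Racah Σ t=0..2: t=0:+1/161280 t=1:−1/5040 t=2:+1/5760 = -1/53760; ⇒ 3j(2 5 5; 0 3 -3)² = 1/4290, sgn -1
I_A²/I_B² = (1/143)/(1/4290) = 30/1

30/1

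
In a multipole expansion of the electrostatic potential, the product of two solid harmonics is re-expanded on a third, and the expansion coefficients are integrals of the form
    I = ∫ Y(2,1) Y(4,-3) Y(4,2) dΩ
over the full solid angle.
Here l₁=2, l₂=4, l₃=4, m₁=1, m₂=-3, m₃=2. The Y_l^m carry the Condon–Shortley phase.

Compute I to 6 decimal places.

Rules hold: Σm=0, L=10 even, 2≤4≤6.
N = 5·9·9 = 405
Δ = 2!·2!·6!/11! = 1/13860
Racah Σ t=0..2: t=0:+1/192 t=1:−1/36 t=2:+1/192 = -5/288
⇒ 3j(2 4 4; 0 0 0)² = 20/693, sgn -1
Racah Σ t=0..1: t=0:+1/240 t=1:−1/1440 = 1/288
⇒ 3j(2 4 4; 1 -3 2)² = 5/132, sgn +1
4πI² = N·(3j₀)²·(3jₘ)² = 375/847
I = -1·√(0.442739/4π) = -0.18770204

-0.187702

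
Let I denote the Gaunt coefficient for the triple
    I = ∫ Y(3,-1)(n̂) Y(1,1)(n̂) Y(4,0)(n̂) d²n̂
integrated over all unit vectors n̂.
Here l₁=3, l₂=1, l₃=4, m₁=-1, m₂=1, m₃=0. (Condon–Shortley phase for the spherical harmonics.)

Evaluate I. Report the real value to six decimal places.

0.150786

Rules hold: Σm=0, L=8 even, 2≤4≤4.
N = 7·3·9 = 189
Δ = 0!·6!·2!/9! = 1/252
Racah Σ t=0..0: t=0:+1/36 = 1/36
⇒ 3j(3 1 4; 0 0 0)² = 4/63, sgn +1
Racah Σ t=0..0: t=0:+1/96 = 1/96
⇒ 3j(3 1 4; -1 1 0)² = 1/42, sgn +1
4πI² = N·(3j₀)²·(3jₘ)² = 2/7
I = +1·√(0.285714/4π) = 0.15078601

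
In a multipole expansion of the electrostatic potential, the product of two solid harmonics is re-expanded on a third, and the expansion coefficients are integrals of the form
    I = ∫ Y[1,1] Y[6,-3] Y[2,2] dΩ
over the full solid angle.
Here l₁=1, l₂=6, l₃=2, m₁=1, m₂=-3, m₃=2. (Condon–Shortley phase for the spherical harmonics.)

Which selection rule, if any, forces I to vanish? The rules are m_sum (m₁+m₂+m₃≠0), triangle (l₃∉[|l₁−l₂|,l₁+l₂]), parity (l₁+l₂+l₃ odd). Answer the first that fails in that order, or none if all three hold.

Σmᵢ = 0  ✓
l₃∈[|l₁−l₂|,l₁+l₂]=[5,7], have l₃=2  ✗
Σlᵢ = 9 ⇒ odd

triangle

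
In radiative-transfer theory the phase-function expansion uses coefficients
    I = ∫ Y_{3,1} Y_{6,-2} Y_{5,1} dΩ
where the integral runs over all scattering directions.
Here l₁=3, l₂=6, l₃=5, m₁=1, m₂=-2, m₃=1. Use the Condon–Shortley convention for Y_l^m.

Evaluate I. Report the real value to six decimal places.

Rules hold: Σm=0, L=14 even, 3≤5≤9.
N = 7·13·11 = 1001
Δ = 4!·2!·8!/15! = 1/675675
Racah Σ t=1..3: t=1:−1/8640 t=2:+1/2304 t=3:−1/8640 = 7/34560
⇒ 3j(3 6 5; 0 0 0)² = 7/429, sgn -1
Racah Σ t=0..2: t=0:+1/27648 t=1:−1/4320 t=2:+1/11520 = -1/9216
⇒ 3j(3 6 5; 1 -2 1)² = 2/143, sgn -1
4πI² = N·(3j₀)²·(3jₘ)² = 98/429
I = +1·√(0.228438/4π) = 0.13482780

0.134828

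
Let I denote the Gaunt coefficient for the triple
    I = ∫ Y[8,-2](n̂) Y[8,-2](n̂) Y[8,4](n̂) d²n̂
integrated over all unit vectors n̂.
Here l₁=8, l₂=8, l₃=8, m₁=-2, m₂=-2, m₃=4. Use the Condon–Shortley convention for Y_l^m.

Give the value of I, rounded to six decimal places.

0.106710

Rules hold: Σm=0, L=24 even, 0≤8≤16.
N = 17·17·17 = 4913
Δ = 8!·8!·8!/25! = 1/236637794250
Racah Σ t=0..8: t=0:+1/65548320768000 t=1:−1/128024064000 t=2:+1/2985984000 t=3:−1/373248000 t=4:+1/191102976 t=5:−1/373248000 t=6:+1/2985984000 t=7:−1/128024064000 t=8:+1/65548320768000 = 11/20808990720
⇒ 3j(8 8 8; 0 0 0)² = 490/96577, sgn +1
Racah Σ t=2..6: t=2:+1/33443020800 t=3:−1/2612736000 t=4:+1/1194393600 t=5:−1/2612736000 t=6:+1/33443020800 = 11/83607552000
⇒ 3j(8 8 8; -2 -2 4)² = 2772/482885, sgn +1
4πI² = N·(3j₀)²·(3jₘ)² = 4618152/32273761
I = +1·√(0.143093/4π) = 0.10670982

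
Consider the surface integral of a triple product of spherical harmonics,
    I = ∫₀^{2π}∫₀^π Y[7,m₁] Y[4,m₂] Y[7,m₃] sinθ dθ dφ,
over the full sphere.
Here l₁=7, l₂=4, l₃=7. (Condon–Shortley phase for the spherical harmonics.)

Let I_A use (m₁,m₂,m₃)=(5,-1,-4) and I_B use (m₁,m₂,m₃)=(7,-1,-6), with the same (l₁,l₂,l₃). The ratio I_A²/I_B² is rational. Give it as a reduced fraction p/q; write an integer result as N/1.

81/2366

Shared (l₁,l₂,l₃)=(7,4,7): N and (l;000)² cancel in I_A²/I_B².
A: Δ = 4!·10!·4!/19! = 1/58198140; Racah Σ t=0..2: t=0:+1/11612160 t=1:−1/8709120 t=2:+1/87091200 = -1/58060800; ⇒ 3j(7 4 7; 5 -1 -4)² = 99/117572, sgn +1
B: Δ = 4!·10!·4!/19! = 1/58198140; Racah Σ t=0..0: t=0:+1/522547200 = 1/522547200; ⇒ 3j(7 4 7; 7 -1 -6)² = 143/5814, sgn -1
I_A²/I_B² = (99/117572)/(143/5814) = 81/2366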